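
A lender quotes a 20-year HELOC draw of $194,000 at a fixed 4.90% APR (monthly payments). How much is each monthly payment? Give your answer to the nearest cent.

Monthly rate = 4.9%/12 = 0.0040833; payment = 194,000 × 0.0040833 / (1 − (1+0.0040833)^−240) = $1,269.62.

$1,269.62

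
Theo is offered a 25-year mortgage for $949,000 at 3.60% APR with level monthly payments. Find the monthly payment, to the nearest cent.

Monthly rate = 3.6%/12 = 0.0030000; payment = 949,000 × 0.0030000 / (1 − (1+0.0030000)^−300) = $4,801.97.

$4,801.97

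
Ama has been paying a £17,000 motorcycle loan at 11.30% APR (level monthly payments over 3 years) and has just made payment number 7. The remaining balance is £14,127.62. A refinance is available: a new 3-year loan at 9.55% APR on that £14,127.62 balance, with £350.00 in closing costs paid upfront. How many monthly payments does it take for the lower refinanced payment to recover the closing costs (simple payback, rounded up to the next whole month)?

4 months

Current payment = 17,000 × 11.3%/12 / (1 − (1+0.0094167)^−36) = £558.98.
Refinanced payment = 14,127.62 × 0.0079583 / (1 − (1+0.0079583)^−36) = £452.88.
Monthly savings = £558.98 − £452.88 = £106.10.
Break-even = £350.00 / £106.10 = 3.30 → 4 months.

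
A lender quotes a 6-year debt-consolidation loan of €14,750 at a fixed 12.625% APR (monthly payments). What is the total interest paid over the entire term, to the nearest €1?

€6,359

At 12.625% the monthly rate is 0.0105208, so the payment is 14,750 × 0.0105208 / (1 − 1.0105208^−72) = €293.18.
Total paid = 72 × €293.18 = €21,108.96; interest = €21,108.96 − €14,750 = €6,358.96.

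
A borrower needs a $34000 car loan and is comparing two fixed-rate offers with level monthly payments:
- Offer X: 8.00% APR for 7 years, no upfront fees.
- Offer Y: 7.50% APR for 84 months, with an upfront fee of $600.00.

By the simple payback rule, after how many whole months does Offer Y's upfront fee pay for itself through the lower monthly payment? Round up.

72 months

Offer X: at 8.00% the monthly rate is 0.0066667, so the payment is 34,000 × 0.0066667 / (1 − 1.0066667^−84) = $529.93.
Offer Y: at 7.50% the monthly rate is 0.0062500, so the payment is 34,000 × 0.0062500 / (1 − 1.0062500^−84) = $521.50.
Monthly savings = $529.93 − $521.50 = $8.43.
Break-even = $600.00 / $8.43 = 71.17 → 72 months.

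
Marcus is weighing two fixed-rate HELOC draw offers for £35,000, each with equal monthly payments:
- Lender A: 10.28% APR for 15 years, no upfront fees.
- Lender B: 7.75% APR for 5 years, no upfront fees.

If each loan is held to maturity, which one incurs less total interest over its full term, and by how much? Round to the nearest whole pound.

Lender B by £26,454

Lender A: monthly rate = 10.28%/12 = 0.0085667; payment = 35,000 × 0.0085667 / (1 − (1+0.0085667)^−180) = £382.13.
Total interest on Lender A = 180 × £382.13 − £35,000 = £33,783.40.
Lender B: at 7.75% the monthly rate is 0.0064583, so the payment is 35,000 × 0.0064583 / (1 − 1.0064583^−60) = £705.49.
Total interest on Lender B = 60 × £705.49 − £35,000 = £7,329.40.
Lender B is lower by £26,454.00.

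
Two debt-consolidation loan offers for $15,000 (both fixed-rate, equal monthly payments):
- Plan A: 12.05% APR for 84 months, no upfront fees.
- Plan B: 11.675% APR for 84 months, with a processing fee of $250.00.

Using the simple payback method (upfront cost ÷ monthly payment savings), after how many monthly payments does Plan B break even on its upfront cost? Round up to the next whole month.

Plan A: monthly rate = 12.05%/12 = 0.0100417; payment = 15,000 × 0.0100417 / (1 − (1+0.0100417)^−84) = $265.19.
Plan B: monthly rate = 11.675%/12 = 0.0097292; payment = 15,000 × 0.0097292 / (1 − (1+0.0097292)^−84) = $262.19.
Monthly savings = $265.19 − $262.19 = $3.00.
Break-even = $250.00 / $3.00 = 83.33 → 84 months.

84 months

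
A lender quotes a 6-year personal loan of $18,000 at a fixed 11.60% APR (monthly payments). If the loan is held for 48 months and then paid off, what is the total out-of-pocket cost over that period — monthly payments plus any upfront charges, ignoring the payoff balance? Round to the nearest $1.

$16,712

At 11.60% the monthly rate is 0.0096667, so the payment is 18,000 × 0.0096667 / (1 − 1.0096667^−72) = $348.17.
Total outlay = 48 × $348.17 = $16,712.16.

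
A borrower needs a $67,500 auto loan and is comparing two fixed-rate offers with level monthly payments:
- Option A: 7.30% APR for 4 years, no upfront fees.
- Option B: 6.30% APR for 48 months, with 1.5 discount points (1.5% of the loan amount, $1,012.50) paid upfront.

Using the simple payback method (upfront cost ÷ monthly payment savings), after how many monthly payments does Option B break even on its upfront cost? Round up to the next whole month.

33 months

Option A: monthly rate = 7.3%/12 = 0.0060833; payment = 67,500 × 0.0060833 / (1 − (1+0.0060833)^−48) = $1,625.78.
Option B: monthly rate = 6.3%/12 = 0.0052500; payment = 67,500 × 0.0052500 / (1 − (1+0.0052500)^−48) = $1,594.54.
Monthly savings = $1,625.78 − $1,594.54 = $31.24.
Break-even = $1,012.50 / $31.24 = 32.41 → 33 months.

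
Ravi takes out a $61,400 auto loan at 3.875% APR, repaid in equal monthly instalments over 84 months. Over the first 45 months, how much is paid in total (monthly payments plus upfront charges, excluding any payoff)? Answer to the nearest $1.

$37,608

Monthly rate = 3.875%/12 = 0.0032292; payment = 61,400 × 0.0032292 / (1 − (1+0.0032292)^−84) = $835.74.
Total outlay = 45 × $835.74 = $37,608.30.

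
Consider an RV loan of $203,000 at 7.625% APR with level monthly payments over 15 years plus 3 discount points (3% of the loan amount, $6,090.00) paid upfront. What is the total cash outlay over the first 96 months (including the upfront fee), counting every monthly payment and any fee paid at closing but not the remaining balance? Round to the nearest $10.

$188,130

Monthly rate = 7.625%/12 = 0.0063542; payment = 203,000 × 0.0063542 / (1 − (1+0.0063542)^−180) = $1,896.28.
Total outlay = 96 × $1,896.28 + $6,090.00 = $188,132.88.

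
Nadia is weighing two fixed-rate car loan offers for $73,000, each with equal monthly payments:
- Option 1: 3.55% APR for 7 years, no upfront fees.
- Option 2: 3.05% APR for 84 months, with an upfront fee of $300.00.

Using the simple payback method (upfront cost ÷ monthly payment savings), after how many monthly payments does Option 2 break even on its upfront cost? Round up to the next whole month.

19 months

Option 1: monthly rate = 3.55%/12 = 0.0029583; payment = 73,000 × 0.0029583 / (1 − (1+0.0029583)^−84) = $982.77.
Option 2: at 3.05% the monthly rate is 0.0025417, so the payment is 73,000 × 0.0025417 / (1 − 1.0025417^−84) = $966.22.
Monthly savings = $982.77 − $966.22 = $16.55.
Break-even = $300.00 / $16.55 = 18.13 → 19 months.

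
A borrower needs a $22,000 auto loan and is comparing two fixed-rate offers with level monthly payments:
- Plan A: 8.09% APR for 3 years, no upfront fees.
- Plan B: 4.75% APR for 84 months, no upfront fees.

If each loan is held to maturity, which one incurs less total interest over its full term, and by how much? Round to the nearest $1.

Plan A by $1,052

Plan A: at 8.09% the monthly rate is 0.0067417, so the payment is 22,000 × 0.0067417 / (1 − 1.0067417^−36) = $690.31.
Total interest on Plan A = 36 × $690.31 − $22,000 = $2,851.16.
Plan B: monthly rate = 4.75%/12 = 0.0039583; payment = 22,000 × 0.0039583 / (1 − (1+0.0039583)^−84) = $308.37.
Total interest on Plan B = 84 × $308.37 − $22,000 = $3,903.08.
Plan A is lower by $1,051.92.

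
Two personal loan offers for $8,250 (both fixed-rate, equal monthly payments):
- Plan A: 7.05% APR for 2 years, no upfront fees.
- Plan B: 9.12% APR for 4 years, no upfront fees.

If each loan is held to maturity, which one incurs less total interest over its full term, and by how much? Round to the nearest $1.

Plan A by $1,008

Plan A: monthly rate = 7.05%/12 = 0.0058750; payment = 8,250 × 0.0058750 / (1 − (1+0.0058750)^−24) = $369.56.
Total interest on Plan A = 24 × $369.56 − $8,250 = $619.44.
Plan B: monthly rate = 9.12%/12 = 0.0076000; payment = 8,250 × 0.0076000 / (1 − (1+0.0076000)^−48) = $205.77.
Total interest on Plan B = 48 × $205.77 − $8,250 = $1,626.96.
Plan A is lower by $1,007.52.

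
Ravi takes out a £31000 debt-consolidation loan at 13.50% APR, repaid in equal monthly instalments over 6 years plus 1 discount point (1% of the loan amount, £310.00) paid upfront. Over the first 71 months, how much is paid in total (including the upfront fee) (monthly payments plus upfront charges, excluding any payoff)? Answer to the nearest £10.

Monthly rate = 13.5%/12 = 0.0112500; payment = 31,000 × 0.0112500 / (1 − (1+0.0112500)^−72) = £630.51.
Total outlay = 71 × £630.51 + £310.00 = £45,076.21.

£45,080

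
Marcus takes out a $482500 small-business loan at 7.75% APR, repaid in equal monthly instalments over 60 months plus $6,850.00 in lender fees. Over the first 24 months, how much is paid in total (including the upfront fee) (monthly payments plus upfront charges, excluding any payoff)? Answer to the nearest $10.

$240,270

Monthly rate = 7.75%/12 = 0.0064583; payment = 482,500 × 0.0064583 / (1 − (1+0.0064583)^−60) = $9,725.73.
Total outlay = 24 × $9,725.73 + $6,850.00 = $240,267.52.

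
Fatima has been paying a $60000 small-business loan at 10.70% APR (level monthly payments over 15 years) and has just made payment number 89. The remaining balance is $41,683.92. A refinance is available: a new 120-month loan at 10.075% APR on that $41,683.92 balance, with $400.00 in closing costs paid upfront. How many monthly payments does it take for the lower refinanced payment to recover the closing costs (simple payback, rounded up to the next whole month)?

Current payment = 60,000 × 10.7%/12 / (1 − (1+0.0089167)^−180) = $670.70.
Refinanced payment = 41,683.92 × 0.0083958 / (1 − (1+0.0083958)^−120) = $552.59.
Monthly savings = $670.70 − $552.59 = $118.11.
Break-even = $400.00 / $118.11 = 3.39 → 4 months.

4 months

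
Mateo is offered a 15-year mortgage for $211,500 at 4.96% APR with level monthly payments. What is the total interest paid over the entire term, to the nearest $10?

At 4.96% the monthly rate is 0.0041333, so the payment is 211,500 × 0.0041333 / (1 − 1.0041333^−180) = $1,668.12.
Total paid = 180 × $1,668.12 = $300,261.60; interest = $300,261.60 − $211,500 = $88,761.60.

$88,760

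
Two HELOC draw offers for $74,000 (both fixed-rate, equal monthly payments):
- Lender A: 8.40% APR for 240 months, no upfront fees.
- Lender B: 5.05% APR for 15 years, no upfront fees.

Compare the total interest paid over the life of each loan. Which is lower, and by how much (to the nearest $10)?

Lender A: monthly rate = 8.4%/12 = 0.0070000; payment = 74,000 × 0.0070000 / (1 − (1+0.0070000)^−240) = $637.51.
Total interest on Lender A = 240 × $637.51 − $74,000 = $79,002.40.
Lender B: at 5.05% the monthly rate is 0.0042083, so the payment is 74,000 × 0.0042083 / (1 − 1.0042083^−180) = $587.12.
Total interest on Lender B = 180 × $587.12 − $74,000 = $31,681.60.
Lender B is lower by $47,320.80.

Lender B by $47,320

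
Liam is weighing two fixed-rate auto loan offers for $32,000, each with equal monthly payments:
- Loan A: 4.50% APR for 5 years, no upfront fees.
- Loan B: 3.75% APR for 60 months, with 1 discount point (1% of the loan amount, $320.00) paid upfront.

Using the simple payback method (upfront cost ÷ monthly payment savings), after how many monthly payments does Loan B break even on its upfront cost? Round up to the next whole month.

Loan A: at 4.50% the monthly rate is 0.0037500, so the payment is 32,000 × 0.0037500 / (1 − 1.0037500^−60) = $596.58.
Loan B: monthly rate = 3.75%/12 = 0.0031250; payment = 32,000 × 0.0031250 / (1 − (1+0.0031250)^−60) = $585.73.
Monthly savings = $596.58 − $585.73 = $10.85.
Break-even = $320.00 / $10.85 = 29.49 → 30 months.

30 months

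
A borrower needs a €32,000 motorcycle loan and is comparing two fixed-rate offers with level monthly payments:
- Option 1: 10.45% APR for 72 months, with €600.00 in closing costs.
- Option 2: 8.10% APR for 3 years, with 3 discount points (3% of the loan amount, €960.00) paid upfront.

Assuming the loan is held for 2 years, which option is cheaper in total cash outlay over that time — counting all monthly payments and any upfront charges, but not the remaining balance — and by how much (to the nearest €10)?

Option 1: at 10.45% the monthly rate is 0.0087083, so the payment is 32,000 × 0.0087083 / (1 − 1.0087083^−72) = €600.11.
Option 2: monthly rate = 8.1%/12 = 0.0067500; payment = 32,000 × 0.0067500 / (1 − (1+0.0067500)^−36) = €1,004.24.
Over 24 months: Option 1 costs 24 × €600.11 + €600.00 = €15,002.64; Option 2 costs 24 × €1,004.24 + €960.00 = €25,061.76.
Option 1 is cheaper by €25,061.76 − €15,002.64 = €10,059.12.

Option 1 by €10,060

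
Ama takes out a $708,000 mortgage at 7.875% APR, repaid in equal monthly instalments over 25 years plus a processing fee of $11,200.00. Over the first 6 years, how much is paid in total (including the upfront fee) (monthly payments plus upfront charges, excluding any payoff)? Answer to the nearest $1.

Monthly rate = 7.875%/12 = 0.0065625; payment = 708,000 × 0.0065625 / (1 − (1+0.0065625)^−300) = $5,405.96.
Total outlay = 72 × $5,405.96 + $11,200.00 = $400,429.12.

$400,429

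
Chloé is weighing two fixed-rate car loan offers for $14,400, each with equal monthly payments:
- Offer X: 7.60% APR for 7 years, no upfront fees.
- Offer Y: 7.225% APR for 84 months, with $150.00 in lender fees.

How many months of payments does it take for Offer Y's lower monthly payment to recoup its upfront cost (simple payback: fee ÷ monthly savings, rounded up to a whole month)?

Offer X: at 7.60% the monthly rate is 0.0063333, so the payment is 14,400 × 0.0063333 / (1 − 1.0063333^−84) = $221.58.
Offer Y: at 7.225% the monthly rate is 0.0060208, so the payment is 14,400 × 0.0060208 / (1 − 1.0060208^−84) = $218.92.
Monthly savings = $221.58 − $218.92 = $2.66.
Break-even = $150.00 / $2.66 = 56.39 → 57 months.

57 months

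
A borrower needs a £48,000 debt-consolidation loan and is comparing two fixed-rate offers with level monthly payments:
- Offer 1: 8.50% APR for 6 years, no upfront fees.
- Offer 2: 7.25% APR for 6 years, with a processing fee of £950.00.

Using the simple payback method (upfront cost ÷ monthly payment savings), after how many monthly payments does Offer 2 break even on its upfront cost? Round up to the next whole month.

Offer 1: at 8.50% the monthly rate is 0.0070833, so the payment is 48,000 × 0.0070833 / (1 − 1.0070833^−72) = £853.36.
Offer 2: at 7.25% the monthly rate is 0.0060417, so the payment is 48,000 × 0.0060417 / (1 − 1.0060417^−72) = £824.13.
Monthly savings = £853.36 − £824.13 = £29.23.
Break-even = £950.00 / £29.23 = 32.50 → 33 months.

33 months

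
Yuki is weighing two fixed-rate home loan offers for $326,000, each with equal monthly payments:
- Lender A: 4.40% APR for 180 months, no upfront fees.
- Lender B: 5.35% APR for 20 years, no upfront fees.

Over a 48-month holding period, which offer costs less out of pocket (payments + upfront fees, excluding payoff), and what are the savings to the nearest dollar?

Lender A: at 4.40% the monthly rate is 0.0036667, so the payment is 326,000 × 0.0036667 / (1 − 1.0036667^−180) = $2,477.25.
Lender B: monthly rate = 5.35%/12 = 0.0044583; payment = 326,000 × 0.0044583 / (1 − (1+0.0044583)^−240) = $2,214.98.
Over 48 months: Lender A costs 48 × $2,477.25 = $118,908.00; Lender B costs 48 × $2,214.98 = $106,319.04.
Lender B is cheaper by $118,908.00 − $106,319.04 = $12,588.96.

Lender B by $12,589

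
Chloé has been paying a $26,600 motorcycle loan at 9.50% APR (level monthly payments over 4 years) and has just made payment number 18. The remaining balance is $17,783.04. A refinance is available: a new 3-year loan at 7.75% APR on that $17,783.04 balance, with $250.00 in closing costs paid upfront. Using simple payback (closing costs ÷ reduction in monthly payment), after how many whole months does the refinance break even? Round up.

3 months

Current payment = 26,600 × 9.5%/12 / (1 − (1+0.0079167)^−48) = $668.28.
Refinanced payment = 17,783.04 × 0.0064583 / (1 − (1+0.0064583)^−36) = $555.21.
Monthly savings = $668.28 − $555.21 = $113.07.
Break-even = $250.00 / $113.07 = 2.21 → 3 months.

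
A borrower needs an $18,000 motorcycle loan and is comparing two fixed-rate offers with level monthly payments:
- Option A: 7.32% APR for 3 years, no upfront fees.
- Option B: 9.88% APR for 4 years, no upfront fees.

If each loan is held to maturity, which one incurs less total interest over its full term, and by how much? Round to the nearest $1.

Option A: monthly rate = 7.32%/12 = 0.0061000; payment = 18,000 × 0.0061000 / (1 − (1+0.0061000)^−36) = $558.43.
Total interest on Option A = 36 × $558.43 − $18,000 = $2,103.48.
Option B: at 9.88% the monthly rate is 0.0082333, so the payment is 18,000 × 0.0082333 / (1 − 1.0082333^−48) = $455.49.
Total interest on Option B = 48 × $455.49 − $18,000 = $3,863.52.
Option A is lower by $1,760.04.

Option A by $1,760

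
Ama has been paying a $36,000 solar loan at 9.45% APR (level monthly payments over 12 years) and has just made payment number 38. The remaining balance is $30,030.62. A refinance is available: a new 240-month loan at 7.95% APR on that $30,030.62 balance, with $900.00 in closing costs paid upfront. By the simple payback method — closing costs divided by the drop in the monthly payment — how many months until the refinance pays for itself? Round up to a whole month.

Current payment = 36,000 × 9.45%/12 / (1 − (1+0.0078750)^−144) = $418.87.
Refinanced payment = 30,030.62 × 0.0066250 / (1 − (1+0.0066250)^−240) = $250.25.
Monthly savings = $418.87 − $250.25 = $168.62.
Break-even = $900.00 / $168.62 = 5.34 → 6 months.

6 months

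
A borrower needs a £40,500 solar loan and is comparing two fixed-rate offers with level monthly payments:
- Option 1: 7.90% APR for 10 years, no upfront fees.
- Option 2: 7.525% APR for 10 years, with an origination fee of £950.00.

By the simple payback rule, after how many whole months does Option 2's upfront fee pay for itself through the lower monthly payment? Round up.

120 months

Option 1: monthly rate = 7.9%/12 = 0.0065833; payment = 40,500 × 0.0065833 / (1 − (1+0.0065833)^−120) = £489.24.
Option 2: at 7.525% the monthly rate is 0.0062708, so the payment is 40,500 × 0.0062708 / (1 − 1.0062708^−120) = £481.27.
Monthly savings = £489.24 − £481.27 = £7.97.
Break-even = £950.00 / £7.97 = 119.20 → 120 months.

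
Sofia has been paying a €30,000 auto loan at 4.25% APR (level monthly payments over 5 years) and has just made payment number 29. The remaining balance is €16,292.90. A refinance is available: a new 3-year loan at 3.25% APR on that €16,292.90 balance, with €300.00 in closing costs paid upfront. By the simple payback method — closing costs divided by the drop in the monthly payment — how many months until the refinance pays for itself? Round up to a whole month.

Current payment = 30,000 × 4.25%/12 / (1 − (1+0.0035417)^−60) = €555.89.
Refinanced payment = 16,292.90 × 0.0027083 / (1 − (1+0.0027083)^−36) = €475.61.
Monthly savings = €555.89 − €475.61 = €80.28.
Break-even = €300.00 / €80.28 = 3.74 → 4 months.

4 months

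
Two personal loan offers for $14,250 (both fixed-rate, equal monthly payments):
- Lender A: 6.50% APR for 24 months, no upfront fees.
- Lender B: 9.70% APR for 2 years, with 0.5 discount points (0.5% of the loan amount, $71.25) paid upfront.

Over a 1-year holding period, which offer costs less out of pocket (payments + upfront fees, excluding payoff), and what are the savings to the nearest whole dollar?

Lender A by $321

Lender A: monthly rate = 6.5%/12 = 0.0054167; payment = 14,250 × 0.0054167 / (1 − (1+0.0054167)^−24) = $634.78.
Lender B: at 9.70% the monthly rate is 0.0080833, so the payment is 14,250 × 0.0080833 / (1 − 1.0080833^−24) = $655.59.
Over 12 months: Lender A costs 12 × $634.78 = $7,617.36; Lender B costs 12 × $655.59 + $71.25 = $7,938.33.
Lender A is cheaper by $7,938.33 − $7,617.36 = $320.97.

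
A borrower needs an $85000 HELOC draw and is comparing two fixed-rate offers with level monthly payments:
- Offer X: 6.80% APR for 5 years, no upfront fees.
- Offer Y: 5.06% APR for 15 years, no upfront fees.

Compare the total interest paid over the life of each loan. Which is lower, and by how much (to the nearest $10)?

Offer X by $20,960

Offer X: monthly rate = 6.8%/12 = 0.0056667; payment = 85,000 × 0.0056667 / (1 − (1+0.0056667)^−60) = $1,675.09.
Total interest on Offer X = 60 × $1,675.09 − $85,000 = $15,505.40.
Offer Y: at 5.06% the monthly rate is 0.0042167, so the payment is 85,000 × 0.0042167 / (1 − 1.0042167^−180) = $674.83.
Total interest on Offer Y = 180 × $674.83 − $85,000 = $36,469.40.
Offer X is lower by $20,964.00.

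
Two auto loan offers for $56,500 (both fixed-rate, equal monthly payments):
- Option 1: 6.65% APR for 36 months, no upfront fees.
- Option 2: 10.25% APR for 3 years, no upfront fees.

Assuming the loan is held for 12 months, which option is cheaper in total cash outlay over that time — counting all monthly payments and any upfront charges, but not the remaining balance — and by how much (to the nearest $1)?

Option 1: at 6.65% the monthly rate is 0.0055417, so the payment is 56,500 × 0.0055417 / (1 − 1.0055417^−36) = $1,735.53.
Option 2: at 10.25% the monthly rate is 0.0085417, so the payment is 56,500 × 0.0085417 / (1 − 1.0085417^−36) = $1,829.73.
Over 12 months: Option 1 costs 12 × $1,735.53 = $20,826.36; Option 2 costs 12 × $1,829.73 = $21,956.76.
Option 1 is cheaper by $21,956.76 − $20,826.36 = $1,130.40.

Option 1 by $1,130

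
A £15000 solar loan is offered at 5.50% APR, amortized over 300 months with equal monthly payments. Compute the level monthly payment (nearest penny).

£92.11

At 5.50% the monthly rate is 0.0045833, so the payment is 15,000 × 0.0045833 / (1 − 1.0045833^−300) = £92.11.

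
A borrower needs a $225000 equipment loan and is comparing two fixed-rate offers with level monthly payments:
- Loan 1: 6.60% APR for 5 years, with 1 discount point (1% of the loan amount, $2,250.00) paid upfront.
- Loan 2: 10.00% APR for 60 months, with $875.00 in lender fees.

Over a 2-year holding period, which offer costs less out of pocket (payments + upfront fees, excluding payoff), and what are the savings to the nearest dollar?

Loan 1: monthly rate = 6.6%/12 = 0.0055000; payment = 225,000 × 0.0055000 / (1 − (1+0.0055000)^−60) = $4,412.93.
Loan 2: at 10.00% the monthly rate is 0.0083333, so the payment is 225,000 × 0.0083333 / (1 − 1.0083333^−60) = $4,780.59.
Over 24 months: Loan 1 costs 24 × $4,412.93 + $2,250.00 = $108,160.32; Loan 2 costs 24 × $4,780.59 + $875.00 = $115,609.16.
Loan 1 is cheaper by $115,609.16 − $108,160.32 = $7,448.84.

Loan 1 by $7,449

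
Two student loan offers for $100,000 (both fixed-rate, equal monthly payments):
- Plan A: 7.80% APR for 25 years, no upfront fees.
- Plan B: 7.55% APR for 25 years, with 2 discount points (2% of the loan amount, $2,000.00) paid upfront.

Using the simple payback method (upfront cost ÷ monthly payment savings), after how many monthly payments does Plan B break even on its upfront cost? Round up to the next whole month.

123 months

Plan A: monthly rate = 7.8%/12 = 0.0065000; payment = 100,000 × 0.0065000 / (1 − (1+0.0065000)^−300) = $758.61.
Plan B: at 7.55% the monthly rate is 0.0062917, so the payment is 100,000 × 0.0062917 / (1 − 1.0062917^−300) = $742.25.
Monthly savings = $758.61 − $742.25 = $16.36.
Break-even = $2,000.00 / $16.36 = 122.25 → 123 months.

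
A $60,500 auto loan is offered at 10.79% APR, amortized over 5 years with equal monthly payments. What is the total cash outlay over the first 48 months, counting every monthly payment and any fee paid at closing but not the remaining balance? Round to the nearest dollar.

$62,836

Monthly rate = 10.79%/12 = 0.0089917; payment = 60,500 × 0.0089917 / (1 − (1+0.0089917)^−60) = $1,309.09.
Total outlay = 48 × $1,309.09 = $62,836.32.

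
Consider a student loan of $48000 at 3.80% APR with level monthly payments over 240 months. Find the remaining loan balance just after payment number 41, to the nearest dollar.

With monthly rate i = 3.8%/12 = 0.0031667, the balance after k of n payments is P · [(1+i)^n − (1+i)^k] / [(1+i)^n − 1].
(1+0.0031667)^240 = 2.13571012 and (1+0.0031667)^41 = 1.13840504, so the balance is 48,000 × (2.13571012 − 1.13840504) / (2.13571012 − 1) = $42,150.41.

$42,150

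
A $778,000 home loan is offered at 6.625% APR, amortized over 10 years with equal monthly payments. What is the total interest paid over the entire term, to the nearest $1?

$288,031

Monthly rate = 6.625%/12 = 0.0055208; payment = 778,000 × 0.0055208 / (1 − (1+0.0055208)^−120) = $8,883.59.
Total paid = 120 × $8,883.59 = $1,066,030.80; interest = $1,066,030.80 − $778,000 = $288,030.80.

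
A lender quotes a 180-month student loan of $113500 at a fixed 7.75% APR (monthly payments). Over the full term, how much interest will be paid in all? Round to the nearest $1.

At 7.75% the monthly rate is 0.0064583, so the payment is 113,500 × 0.0064583 / (1 − 1.0064583^−180) = $1,068.35.
Total paid = 180 × $1,068.35 = $192,303.00; interest = $192,303.00 − $113,500 = $78,803.00.

$78,803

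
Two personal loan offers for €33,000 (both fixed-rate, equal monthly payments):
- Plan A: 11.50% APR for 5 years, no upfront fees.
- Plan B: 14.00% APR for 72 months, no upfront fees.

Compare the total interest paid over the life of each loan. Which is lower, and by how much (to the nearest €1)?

Plan A: at 11.50% the monthly rate is 0.0095833, so the payment is 33,000 × 0.0095833 / (1 − 1.0095833^−60) = €725.76.
Total interest on Plan A = 60 × €725.76 − €33,000 = €10,545.60.
Plan B: at 14.00% the monthly rate is 0.0116667, so the payment is 33,000 × 0.0116667 / (1 − 1.0116667^−72) = €679.99.
Total interest on Plan B = 72 × €679.99 − €33,000 = €15,959.28.
Plan A is lower by €5,413.68.

Plan A by €5,414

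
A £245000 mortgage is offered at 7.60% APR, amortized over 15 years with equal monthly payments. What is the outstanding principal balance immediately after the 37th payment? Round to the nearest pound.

£214,527

With monthly rate i = 7.6%/12 = 0.0063333, the balance after k of n payments is P · [(1+i)^n − (1+i)^k] / [(1+i)^n − 1].
(1+0.0063333)^180 = 3.11554834 and (1+0.0063333)^37 = 1.26313206, so the balance is 245,000 × (3.11554834 − 1.26313206) / (3.11554834 − 1) = £214,526.88.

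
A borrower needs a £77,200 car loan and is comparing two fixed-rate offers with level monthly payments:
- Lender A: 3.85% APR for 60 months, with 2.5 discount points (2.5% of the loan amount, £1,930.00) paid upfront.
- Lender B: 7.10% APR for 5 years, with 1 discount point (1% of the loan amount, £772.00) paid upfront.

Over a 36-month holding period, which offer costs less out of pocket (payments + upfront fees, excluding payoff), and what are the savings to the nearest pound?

Lender A: at 3.85% the monthly rate is 0.0032083, so the payment is 77,200 × 0.0032083 / (1 − 1.0032083^−60) = £1,416.54.
Lender B: monthly rate = 7.1%/12 = 0.0059167; payment = 77,200 × 0.0059167 / (1 − (1+0.0059167)^−60) = £1,532.30.
Over 36 months: Lender A costs 36 × £1,416.54 + £1,930.00 = £52,925.44; Lender B costs 36 × £1,532.30 + £772.00 = £55,934.80.
Lender A is cheaper by £55,934.80 − £52,925.44 = £3,009.36.

Lender A by £3,009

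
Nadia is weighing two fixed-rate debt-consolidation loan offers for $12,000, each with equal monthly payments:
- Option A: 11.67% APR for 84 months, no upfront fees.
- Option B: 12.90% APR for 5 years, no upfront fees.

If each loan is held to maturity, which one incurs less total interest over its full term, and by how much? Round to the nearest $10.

Option A: at 11.67% the monthly rate is 0.0097250, so the payment is 12,000 × 0.0097250 / (1 − 1.0097250^−84) = $209.72.
Total interest on Option A = 84 × $209.72 − $12,000 = $5,616.48.
Option B: monthly rate = 12.9%/12 = 0.0107500; payment = 12,000 × 0.0107500 / (1 − (1+0.0107500)^−60) = $272.42.
Total interest on Option B = 60 × $272.42 − $12,000 = $4,345.20.
Option B is lower by $1,271.28.

Option B by $1,270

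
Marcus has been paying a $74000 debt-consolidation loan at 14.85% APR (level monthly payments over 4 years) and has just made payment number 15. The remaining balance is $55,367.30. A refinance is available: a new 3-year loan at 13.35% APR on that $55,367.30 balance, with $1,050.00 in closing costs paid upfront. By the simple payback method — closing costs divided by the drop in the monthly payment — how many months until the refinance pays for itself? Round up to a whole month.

Current payment = 74,000 × 14.85%/12 / (1 − (1+0.0123750)^−48) = $2,053.85.
Refinanced payment = 55,367.30 × 0.0111250 / (1 − (1+0.0111250)^−36) = $1,874.89.
Monthly savings = $2,053.85 − $1,874.89 = $178.96.
Break-even = $1,050.00 / $178.96 = 5.87 → 6 months.

6 months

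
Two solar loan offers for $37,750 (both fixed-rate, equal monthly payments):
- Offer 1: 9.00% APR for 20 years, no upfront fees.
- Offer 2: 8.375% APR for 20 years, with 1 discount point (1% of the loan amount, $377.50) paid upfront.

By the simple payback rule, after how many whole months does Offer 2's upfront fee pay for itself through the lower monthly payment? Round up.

Offer 1: at 9.00% the monthly rate is 0.0075000, so the payment is 37,750 × 0.0075000 / (1 − 1.0075000^−240) = $339.65.
Offer 2: at 8.375% the monthly rate is 0.0069792, so the payment is 37,750 × 0.0069792 / (1 − 1.0069792^−240) = $324.62.
Monthly savings = $339.65 − $324.62 = $15.03.
Break-even = $377.50 / $15.03 = 25.12 → 26 months.

26 months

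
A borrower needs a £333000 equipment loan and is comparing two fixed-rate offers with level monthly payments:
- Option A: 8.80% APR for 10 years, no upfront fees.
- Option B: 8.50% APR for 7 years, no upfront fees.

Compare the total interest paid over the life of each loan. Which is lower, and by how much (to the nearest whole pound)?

Option B by £58,903

Option A: monthly rate = 8.8%/12 = 0.0073333; payment = 333,000 × 0.0073333 / (1 − (1+0.0073333)^−120) = £4,182.34.
Total interest on Option A = 120 × £4,182.34 − £333,000 = £168,880.80.
Option B: monthly rate = 8.5%/12 = 0.0070833; payment = 333,000 × 0.0070833 / (1 − (1+0.0070833)^−84) = £5,273.55.
Total interest on Option B = 84 × £5,273.55 − £333,000 = £109,978.20.
Option B is lower by £58,902.60.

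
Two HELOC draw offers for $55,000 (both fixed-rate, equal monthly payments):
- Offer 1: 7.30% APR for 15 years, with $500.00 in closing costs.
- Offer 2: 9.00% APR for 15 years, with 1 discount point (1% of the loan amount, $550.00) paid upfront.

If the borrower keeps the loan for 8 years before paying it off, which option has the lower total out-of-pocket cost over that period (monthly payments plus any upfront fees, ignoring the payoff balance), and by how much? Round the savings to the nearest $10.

Offer 1: at 7.30% the monthly rate is 0.0060833, so the payment is 55,000 × 0.0060833 / (1 − 1.0060833^−180) = $503.63.
Offer 2: at 9.00% the monthly rate is 0.0075000, so the payment is 55,000 × 0.0075000 / (1 − 1.0075000^−180) = $557.85.
Over 96 months: Offer 1 costs 96 × $503.63 + $500.00 = $48,848.48; Offer 2 costs 96 × $557.85 + $550.00 = $54,103.60.
Offer 1 is cheaper by $54,103.60 − $48,848.48 = $5,255.12.

Offer 1 by $5,260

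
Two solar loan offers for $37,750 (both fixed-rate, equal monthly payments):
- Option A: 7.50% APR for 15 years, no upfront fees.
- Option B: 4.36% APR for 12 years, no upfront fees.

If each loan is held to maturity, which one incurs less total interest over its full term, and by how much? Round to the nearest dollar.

Option A: at 7.50% the monthly rate is 0.0062500, so the payment is 37,750 × 0.0062500 / (1 − 1.0062500^−180) = $349.95.
Total interest on Option A = 180 × $349.95 − $37,750 = $25,241.00.
Option B: at 4.36% the monthly rate is 0.0036333, so the payment is 37,750 × 0.0036333 / (1 − 1.0036333^−144) = $337.15.
Total interest on Option B = 144 × $337.15 − $37,750 = $10,799.60.
Option B is lower by $14,441.40.

Option B by $14,441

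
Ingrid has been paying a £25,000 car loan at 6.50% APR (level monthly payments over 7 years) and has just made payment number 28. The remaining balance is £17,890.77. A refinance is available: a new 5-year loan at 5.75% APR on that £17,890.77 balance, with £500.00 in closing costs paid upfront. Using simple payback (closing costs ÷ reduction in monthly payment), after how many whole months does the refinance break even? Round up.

19 months

Current payment = 25,000 × 6.5%/12 / (1 − (1+0.0054167)^−84) = £371.24.
Refinanced payment = 17,890.77 × 0.0047917 / (1 − (1+0.0047917)^−60) = £343.80.
Monthly savings = £371.24 − £343.80 = £27.44.
Break-even = £500.00 / £27.44 = 18.22 → 19 months.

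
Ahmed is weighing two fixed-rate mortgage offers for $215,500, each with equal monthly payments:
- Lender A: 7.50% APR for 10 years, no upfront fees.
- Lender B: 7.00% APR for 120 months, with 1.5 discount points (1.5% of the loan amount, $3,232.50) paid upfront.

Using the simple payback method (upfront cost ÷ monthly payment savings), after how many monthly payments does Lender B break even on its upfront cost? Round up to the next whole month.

58 months

Lender A: at 7.50% the monthly rate is 0.0062500, so the payment is 215,500 × 0.0062500 / (1 − 1.0062500^−120) = $2,558.02.
Lender B: monthly rate = 7%/12 = 0.0058333; payment = 215,500 × 0.0058333 / (1 − (1+0.0058333)^−120) = $2,502.14.
Monthly savings = $2,558.02 − $2,502.14 = $55.88.
Break-even = $3,232.50 / $55.88 = 57.85 → 58 months.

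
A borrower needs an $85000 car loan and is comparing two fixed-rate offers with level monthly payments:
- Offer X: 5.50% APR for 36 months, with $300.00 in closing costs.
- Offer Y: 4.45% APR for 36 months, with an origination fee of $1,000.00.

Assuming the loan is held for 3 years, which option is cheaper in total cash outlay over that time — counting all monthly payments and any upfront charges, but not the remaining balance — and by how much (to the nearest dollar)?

Offer Y by $742

Offer X: at 5.50% the monthly rate is 0.0045833, so the payment is 85,000 × 0.0045833 / (1 − 1.0045833^−36) = $2,566.65.
Offer Y: at 4.45% the monthly rate is 0.0037083, so the payment is 85,000 × 0.0037083 / (1 − 1.0037083^−36) = $2,526.59.
Over 36 months: Offer X costs 36 × $2,566.65 + $300.00 = $92,699.40; Offer Y costs 36 × $2,526.59 + $1,000.00 = $91,957.24.
Offer Y is cheaper by $92,699.40 − $91,957.24 = $742.16.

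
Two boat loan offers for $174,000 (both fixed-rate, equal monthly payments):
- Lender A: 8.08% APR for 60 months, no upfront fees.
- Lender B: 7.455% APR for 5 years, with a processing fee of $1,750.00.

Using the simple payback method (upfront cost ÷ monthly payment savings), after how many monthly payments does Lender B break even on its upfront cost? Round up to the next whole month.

Lender A: monthly rate = 8.08%/12 = 0.0067333; payment = 174,000 × 0.0067333 / (1 − (1+0.0067333)^−60) = $3,534.76.
Lender B: monthly rate = 7.455%/12 = 0.0062125; payment = 174,000 × 0.0062125 / (1 − (1+0.0062125)^−60) = $3,482.88.
Monthly savings = $3,534.76 − $3,482.88 = $51.88.
Break-even = $1,750.00 / $51.88 = 33.73 → 34 months.

34 months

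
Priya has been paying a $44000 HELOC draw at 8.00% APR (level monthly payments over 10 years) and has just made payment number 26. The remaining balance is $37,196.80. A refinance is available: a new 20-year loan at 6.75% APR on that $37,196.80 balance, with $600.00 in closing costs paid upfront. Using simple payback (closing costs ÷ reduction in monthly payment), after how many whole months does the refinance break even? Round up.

Current payment = 44,000 × 8%/12 / (1 − (1+0.0066667)^−120) = $533.84.
Refinanced payment = 37,196.80 × 0.0056250 / (1 − (1+0.0056250)^−240) = $282.83.
Monthly savings = $533.84 − $282.83 = $251.01.
Break-even = $600.00 / $251.01 = 2.39 → 3 months.

3 months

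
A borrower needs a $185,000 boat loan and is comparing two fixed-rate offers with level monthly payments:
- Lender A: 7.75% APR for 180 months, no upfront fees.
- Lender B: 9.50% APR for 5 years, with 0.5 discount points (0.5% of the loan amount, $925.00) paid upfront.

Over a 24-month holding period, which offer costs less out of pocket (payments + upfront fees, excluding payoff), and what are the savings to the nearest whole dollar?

Lender A by $52,381

Lender A: monthly rate = 7.75%/12 = 0.0064583; payment = 185,000 × 0.0064583 / (1 − (1+0.0064583)^−180) = $1,741.36.
Lender B: at 9.50% the monthly rate is 0.0079167, so the payment is 185,000 × 0.0079167 / (1 − 1.0079167^−60) = $3,885.34.
Over 24 months: Lender A costs 24 × $1,741.36 = $41,792.64; Lender B costs 24 × $3,885.34 + $925.00 = $94,173.16.
Lender A is cheaper by $94,173.16 − $41,792.64 = $52,380.52.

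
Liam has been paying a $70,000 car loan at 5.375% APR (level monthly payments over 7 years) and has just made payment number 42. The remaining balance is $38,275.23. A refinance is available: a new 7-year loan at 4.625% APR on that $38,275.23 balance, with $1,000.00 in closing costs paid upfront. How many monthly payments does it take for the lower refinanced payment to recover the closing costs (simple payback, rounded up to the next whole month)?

3 months

Current payment = 70,000 × 5.375%/12 / (1 − (1+0.0044792)^−84) = $1,001.76.
Refinanced payment = 38,275.23 × 0.0038542 / (1 − (1+0.0038542)^−84) = $534.26.
Monthly savings = $1,001.76 − $534.26 = $467.50.
Break-even = $1,000.00 / $467.50 = 2.14 → 3 months.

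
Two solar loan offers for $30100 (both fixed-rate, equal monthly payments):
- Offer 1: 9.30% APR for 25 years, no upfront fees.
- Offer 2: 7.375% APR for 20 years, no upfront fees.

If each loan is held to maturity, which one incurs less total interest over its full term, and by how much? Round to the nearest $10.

Offer 2 by $20,000

Offer 1: monthly rate = 9.3%/12 = 0.0077500; payment = 30,100 × 0.0077500 / (1 − (1+0.0077500)^−300) = $258.81.
Total interest on Offer 1 = 300 × $258.81 − $30,100 = $47,543.00.
Offer 2: monthly rate = 7.375%/12 = 0.0061458; payment = 30,100 × 0.0061458 / (1 − (1+0.0061458)^−240) = $240.19.
Total interest on Offer 2 = 240 × $240.19 − $30,100 = $27,545.60.
Offer 2 is lower by $19,997.40.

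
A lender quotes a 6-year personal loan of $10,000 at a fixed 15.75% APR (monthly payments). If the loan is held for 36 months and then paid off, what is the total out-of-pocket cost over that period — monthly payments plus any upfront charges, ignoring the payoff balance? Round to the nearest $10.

At 15.75% the monthly rate is 0.0131250, so the payment is 10,000 × 0.0131250 / (1 − 1.0131250^−72) = $215.54.
Total outlay = 36 × $215.54 = $7,759.44.

$7,760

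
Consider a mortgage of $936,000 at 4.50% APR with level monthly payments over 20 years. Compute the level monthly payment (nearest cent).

At 4.50% the monthly rate is 0.0037500, so the payment is 936,000 × 0.0037500 / (1 − 1.0037500^−240) = $5,921.60.

$5,921.60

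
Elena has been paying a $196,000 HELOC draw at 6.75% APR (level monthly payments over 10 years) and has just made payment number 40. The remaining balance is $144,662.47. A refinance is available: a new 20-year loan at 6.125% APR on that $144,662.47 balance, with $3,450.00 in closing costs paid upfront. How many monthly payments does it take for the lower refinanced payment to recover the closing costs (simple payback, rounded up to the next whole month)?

3 months

Current payment = 196,000 × 6.75%/12 / (1 − (1+0.0056250)^−120) = $2,250.55.
Refinanced payment = 144,662.47 × 0.0051042 / (1 − (1+0.0051042)^−240) = $1,046.87.
Monthly savings = $2,250.55 − $1,046.87 = $1,203.68.
Break-even = $3,450.00 / $1,203.68 = 2.87 → 3 months.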